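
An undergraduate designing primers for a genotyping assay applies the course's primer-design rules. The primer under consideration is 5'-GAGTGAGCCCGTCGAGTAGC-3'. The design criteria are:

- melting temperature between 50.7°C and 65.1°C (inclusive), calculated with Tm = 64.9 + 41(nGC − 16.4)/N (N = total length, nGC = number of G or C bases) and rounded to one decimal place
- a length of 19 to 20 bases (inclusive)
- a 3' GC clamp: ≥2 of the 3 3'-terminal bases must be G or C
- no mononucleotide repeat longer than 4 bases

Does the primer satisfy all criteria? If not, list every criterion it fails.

Meets all criteria.

Base counts: A=4, T=3, G=8, C=5 (length 20).
Tm: Tm = 64.9 + 41·(13 − 16.4)/20 = 57.9°C ✓
length: length 20 ✓
GC clamp: 3' end AGC has 2 G/C ✓
homopolymer run: longest run = 3 ✓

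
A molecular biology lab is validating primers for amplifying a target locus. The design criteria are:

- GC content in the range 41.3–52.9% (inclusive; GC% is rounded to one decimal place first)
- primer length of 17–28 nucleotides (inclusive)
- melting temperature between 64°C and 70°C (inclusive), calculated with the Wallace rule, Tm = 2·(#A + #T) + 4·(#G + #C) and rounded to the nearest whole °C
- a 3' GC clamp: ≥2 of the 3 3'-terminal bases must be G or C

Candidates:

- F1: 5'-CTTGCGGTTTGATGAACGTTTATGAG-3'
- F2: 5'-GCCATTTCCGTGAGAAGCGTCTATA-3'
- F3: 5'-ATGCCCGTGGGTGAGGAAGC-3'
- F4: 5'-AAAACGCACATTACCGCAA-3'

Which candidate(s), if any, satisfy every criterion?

F1 (26 nt, A=5 T=10 G=8 C=3): GC 11/26 = 42.3% ✓; length 26 ✓; Tm = 2·15 + 4·11 = 74°C, outside 64–70°C ✗; 3' end GAG has 2 G/C ✓ — fails.
F2 (25 nt, A=6 T=7 G=6 C=6): GC 12/25 = 48.0% ✓; length 25 ✓; Tm = 2·13 + 4·12 = 74°C, outside 64–70°C ✗; 3' end ATA has 0 G/C, need ≥2 ✗ — fails.
F3 (20 nt, A=4 T=3 G=9 C=4): GC 13/20 = 65.0%, outside 41.3–52.9% ✗; length 20 ✓; Tm = 2·7 + 4·13 = 66°C ✓; 3' end AGC has 2 G/C ✓ — fails.
F4 (19 nt, A=9 T=2 G=2 C=6): GC 8/19 = 42.1% ✓; length 19 ✓; Tm = 2·11 + 4·8 = 54°C, outside 64–70°C ✗; 3' end CAA has 1 G/C, need ≥2 ✗ — fails.

None of the candidates satisfy all criteria.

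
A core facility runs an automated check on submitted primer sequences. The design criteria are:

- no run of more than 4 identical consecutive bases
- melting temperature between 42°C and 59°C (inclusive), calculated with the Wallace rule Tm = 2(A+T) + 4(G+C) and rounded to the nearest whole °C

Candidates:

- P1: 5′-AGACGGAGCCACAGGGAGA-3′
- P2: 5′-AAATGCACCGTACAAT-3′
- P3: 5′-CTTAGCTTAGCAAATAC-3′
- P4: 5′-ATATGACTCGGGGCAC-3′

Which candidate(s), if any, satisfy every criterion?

P2, P3 and P4.

P1 (19 nt, A=7 T=0 G=8 C=4): longest run = 3 ✓; Tm = 2·7 + 4·12 = 62°C, outside 42–59°C ✗ — fails.
P2 (16 nt, A=7 T=3 G=2 C=4): longest run = 3 ✓; Tm = 2·10 + 4·6 = 44°C ✓ — passes.
P3 (17 nt, A=6 T=5 G=2 C=4): longest run = 3 ✓; Tm = 2·11 + 4·6 = 46°C ✓ — passes.
P4 (16 nt, A=4 T=3 G=5 C=4): longest run = 4 ✓; Tm = 2·7 + 4·9 = 50°C ✓ — passes.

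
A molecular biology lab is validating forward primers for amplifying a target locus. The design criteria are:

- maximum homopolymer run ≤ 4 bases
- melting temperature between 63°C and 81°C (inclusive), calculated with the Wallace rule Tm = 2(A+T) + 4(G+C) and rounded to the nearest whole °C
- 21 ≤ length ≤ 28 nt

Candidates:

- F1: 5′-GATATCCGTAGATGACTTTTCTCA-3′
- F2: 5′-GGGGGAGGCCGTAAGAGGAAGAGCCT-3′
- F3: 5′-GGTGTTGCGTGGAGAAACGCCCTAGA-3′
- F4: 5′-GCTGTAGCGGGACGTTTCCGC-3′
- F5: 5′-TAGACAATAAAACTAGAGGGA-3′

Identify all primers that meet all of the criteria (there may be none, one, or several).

F1 and F4.

F1 (24 nt, A=6 T=9 G=4 C=5): longest run = 4 ✓; Tm = 2·15 + 4·9 = 66°C ✓; length 24 ✓ — passes.
F2 (26 nt, A=7 T=2 G=13 C=4): longest run = 5, exceeds 4 ✗; Tm = 2·9 + 4·17 = 86°C, outside 63–81°C ✗; length 26 ✓ — fails.
F3 (26 nt, A=6 T=5 G=10 C=5): longest run = 3 ✓; Tm = 2·11 + 4·15 = 82°C, outside 63–81°C ✗; length 26 ✓ — fails.
F4 (21 nt, A=2 T=5 G=8 C=6): longest run = 3 ✓; Tm = 2·7 + 4·14 = 70°C ✓; length 21 ✓ — passes.
F5 (21 nt, A=11 T=3 G=5 C=2): longest run = 4 ✓; Tm = 2·14 + 4·7 = 56°C, outside 63–81°C ✗; length 21 ✓ — fails.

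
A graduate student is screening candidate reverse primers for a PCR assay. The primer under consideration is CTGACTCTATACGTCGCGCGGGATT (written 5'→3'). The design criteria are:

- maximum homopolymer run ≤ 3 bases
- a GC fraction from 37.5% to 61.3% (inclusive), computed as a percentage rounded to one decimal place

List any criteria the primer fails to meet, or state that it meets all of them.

Meets all criteria.

Base counts: A=4, T=7, G=7, C=7 (length 25).
homopolymer run: longest run = 3 ✓
GC content: GC 14/25 = 56.0% ✓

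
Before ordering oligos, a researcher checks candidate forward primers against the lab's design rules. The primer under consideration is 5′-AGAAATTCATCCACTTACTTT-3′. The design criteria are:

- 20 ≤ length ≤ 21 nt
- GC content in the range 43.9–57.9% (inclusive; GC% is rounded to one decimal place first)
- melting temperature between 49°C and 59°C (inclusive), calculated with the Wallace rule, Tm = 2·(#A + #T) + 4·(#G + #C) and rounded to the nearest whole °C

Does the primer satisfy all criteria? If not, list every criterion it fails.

Base counts: A=7, T=8, G=1, C=5 (length 21).
length: length 21 ✓
GC content: GC 6/21 = 28.6%, outside 43.9–57.9% ✗
Tm: Tm = 2·15 + 4·6 = 54°C ✓

Fails: GC content.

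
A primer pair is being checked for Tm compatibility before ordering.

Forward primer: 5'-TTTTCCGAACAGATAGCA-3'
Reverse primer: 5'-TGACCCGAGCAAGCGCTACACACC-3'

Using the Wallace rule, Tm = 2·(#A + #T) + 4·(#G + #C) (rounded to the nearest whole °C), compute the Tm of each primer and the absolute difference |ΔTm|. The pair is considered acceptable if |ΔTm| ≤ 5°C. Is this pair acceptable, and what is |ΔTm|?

Forward: A=6 T=5 G=3 C=4 → Tm = 2·11 + 4·7 = 50°C.
Reverse: A=7 T=2 G=5 C=10 → Tm = 2·9 + 4·15 = 78°C.
|ΔTm| = |50 − 78| = 28°C, > 5°C.

|ΔTm| = 28°C; the pair is not acceptable.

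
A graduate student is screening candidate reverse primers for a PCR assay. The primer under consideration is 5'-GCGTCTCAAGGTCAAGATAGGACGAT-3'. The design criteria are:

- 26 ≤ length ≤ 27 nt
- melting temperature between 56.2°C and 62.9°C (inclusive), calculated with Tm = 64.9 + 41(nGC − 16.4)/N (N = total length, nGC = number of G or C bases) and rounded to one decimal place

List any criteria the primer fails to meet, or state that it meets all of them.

Base counts: A=8, T=5, G=8, C=5 (length 26).
length: length 26 ✓
Tm: Tm = 64.9 + 41·(13 − 16.4)/26 = 59.5°C ✓

Meets all criteria.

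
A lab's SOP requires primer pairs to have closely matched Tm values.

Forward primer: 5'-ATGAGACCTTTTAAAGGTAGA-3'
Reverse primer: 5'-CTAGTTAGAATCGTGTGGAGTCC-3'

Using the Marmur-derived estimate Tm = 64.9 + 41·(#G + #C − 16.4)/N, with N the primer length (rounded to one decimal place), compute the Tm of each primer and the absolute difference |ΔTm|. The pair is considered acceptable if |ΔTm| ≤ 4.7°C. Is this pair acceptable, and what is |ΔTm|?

Forward: G+C = 7, N = 21 → Tm = 64.9 + 41·(7 − 16.4)/21 = 46.5°C.
Reverse: G+C = 11, N = 23 → Tm = 64.9 + 41·(11 − 16.4)/23 = 55.3°C.
|ΔTm| = |46.5 − 55.3| = 8.8°C, > 4.7°C.

|ΔTm| = 8.8°C; the pair is not acceptable.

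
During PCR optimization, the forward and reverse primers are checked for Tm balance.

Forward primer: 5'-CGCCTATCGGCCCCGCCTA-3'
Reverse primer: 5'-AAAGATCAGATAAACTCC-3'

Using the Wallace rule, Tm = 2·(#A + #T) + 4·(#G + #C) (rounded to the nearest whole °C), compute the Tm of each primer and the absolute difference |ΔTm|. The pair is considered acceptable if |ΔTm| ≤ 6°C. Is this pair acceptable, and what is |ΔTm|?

Forward: A=2 T=3 G=4 C=10 → Tm = 2·5 + 4·14 = 66°C.
Reverse: A=9 T=3 G=2 C=4 → Tm = 2·12 + 4·6 = 48°C.
|ΔTm| = |66 − 48| = 18°C, > 6°C.

|ΔTm| = 18°C; the pair is not acceptable.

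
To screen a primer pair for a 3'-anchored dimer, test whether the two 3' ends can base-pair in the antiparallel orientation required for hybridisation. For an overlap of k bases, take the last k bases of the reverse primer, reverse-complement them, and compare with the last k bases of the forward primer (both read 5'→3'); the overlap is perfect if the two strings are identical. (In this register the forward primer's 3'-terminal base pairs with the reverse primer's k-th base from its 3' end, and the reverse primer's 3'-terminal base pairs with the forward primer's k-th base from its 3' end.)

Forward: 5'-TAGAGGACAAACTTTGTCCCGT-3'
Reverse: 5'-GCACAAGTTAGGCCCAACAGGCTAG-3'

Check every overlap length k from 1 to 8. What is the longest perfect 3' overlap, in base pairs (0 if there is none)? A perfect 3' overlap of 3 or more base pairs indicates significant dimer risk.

Longest perfect overlap: 0 complementary base pairs; below the dimer-risk threshold (threshold 3).

Last 8 bases (5'→3') — forward …TGTCCCGT, reverse …CAGGCTAG.
Reverse complement of the reverse primer's last 8 bases: CTAGCCTG; its first k bases are the reverse complement of the reverse primer's last k bases, so a perfect k-base overlap needs the forward primer's last k bases to equal them.
Comparing (forward last k vs required): k=1: T vs C ✗; k=2: GT vs CT ✗; k=3: CGT vs CTA ✗; k=4: CCGT vs CTAG ✗; k=5: CCCGT vs CTAGC ✗; k=6: TCCCGT vs CTAGCC ✗; k=7: GTCCCGT vs CTAGCCT ✗; k=8: TGTCCCGT vs CTAGCCTG ✗.
No overlap length from 1 to 8 is perfect, so the longest perfect 3' overlap is 0.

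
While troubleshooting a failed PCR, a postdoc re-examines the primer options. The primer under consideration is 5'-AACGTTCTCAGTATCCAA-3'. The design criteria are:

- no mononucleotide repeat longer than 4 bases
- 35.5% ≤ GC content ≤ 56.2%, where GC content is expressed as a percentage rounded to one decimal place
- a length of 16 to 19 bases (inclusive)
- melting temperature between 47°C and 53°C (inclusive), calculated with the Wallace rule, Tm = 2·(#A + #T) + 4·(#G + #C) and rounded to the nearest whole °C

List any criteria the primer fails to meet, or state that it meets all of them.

Meets all criteria.

Base counts: A=6, T=5, G=2, C=5 (length 18).
homopolymer run: longest run = 2 ✓
GC content: GC 7/18 = 38.9% ✓
length: length 18 ✓
Tm: Tm = 2·11 + 4·7 = 50°C ✓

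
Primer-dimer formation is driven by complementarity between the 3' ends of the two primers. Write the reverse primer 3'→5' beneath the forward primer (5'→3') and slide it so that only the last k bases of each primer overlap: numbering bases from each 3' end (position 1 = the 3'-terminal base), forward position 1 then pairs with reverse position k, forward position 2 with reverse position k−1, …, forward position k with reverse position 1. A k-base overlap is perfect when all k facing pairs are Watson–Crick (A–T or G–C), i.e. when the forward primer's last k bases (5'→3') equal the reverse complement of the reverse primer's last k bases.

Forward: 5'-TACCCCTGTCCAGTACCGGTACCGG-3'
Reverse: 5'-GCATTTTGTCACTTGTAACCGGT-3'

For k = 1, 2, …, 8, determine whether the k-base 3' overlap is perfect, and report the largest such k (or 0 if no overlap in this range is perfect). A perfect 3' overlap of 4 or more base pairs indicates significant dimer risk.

Last 8 bases (5'→3') — forward …GGTACCGG, reverse …TAACCGGT.
Reverse complement of the reverse primer's last 8 bases: ACCGGTTA; its first k bases are the reverse complement of the reverse primer's last k bases, so a perfect k-base overlap needs the forward primer's last k bases to equal them.
Comparing (forward last k vs required): k=1: G vs A ✗; k=2: GG vs AC ✗; k=3: CGG vs ACC ✗; k=4: CCGG vs ACCG ✗; k=5: ACCGG vs ACCGG ✓; k=6: TACCGG vs ACCGGT ✗; k=7: GTACCGG vs ACCGGTT ✗; k=8: GGTACCGG vs ACCGGTTA ✗.
Only k = 5 is perfect, so the longest perfect 3' overlap is 5.

Longest perfect overlap: 5 complementary base pairs; significant dimer risk (threshold 4).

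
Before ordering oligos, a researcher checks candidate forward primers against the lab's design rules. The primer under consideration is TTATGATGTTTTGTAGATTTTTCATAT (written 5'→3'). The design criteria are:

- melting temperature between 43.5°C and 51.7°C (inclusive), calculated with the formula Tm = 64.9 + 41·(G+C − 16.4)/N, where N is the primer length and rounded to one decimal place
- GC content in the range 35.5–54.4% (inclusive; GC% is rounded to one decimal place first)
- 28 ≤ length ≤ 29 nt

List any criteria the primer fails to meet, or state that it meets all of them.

Fails: GC content, length.

Base counts: A=6, T=16, G=4, C=1 (length 27).
Tm: Tm = 64.9 + 41·(5 − 16.4)/27 = 47.6°C ✓
GC content: GC 5/27 = 18.5%, outside 35.5–54.4% ✗
length: length 27, outside 28–29 ✗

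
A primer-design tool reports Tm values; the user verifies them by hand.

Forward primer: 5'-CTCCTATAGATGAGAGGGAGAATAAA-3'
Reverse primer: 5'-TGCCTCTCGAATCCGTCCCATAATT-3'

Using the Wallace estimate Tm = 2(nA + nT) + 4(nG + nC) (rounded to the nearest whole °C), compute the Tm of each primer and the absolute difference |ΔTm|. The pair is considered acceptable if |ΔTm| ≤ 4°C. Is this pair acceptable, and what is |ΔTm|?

|ΔTm| = 2°C; the pair is acceptable.

Forward: A=11 T=5 G=7 C=3 → Tm = 2·16 + 4·10 = 72°C.
Reverse: A=5 T=8 G=3 C=9 → Tm = 2·13 + 4·12 = 74°C.
|ΔTm| = |72 − 74| = 2°C, ≤ 4°C.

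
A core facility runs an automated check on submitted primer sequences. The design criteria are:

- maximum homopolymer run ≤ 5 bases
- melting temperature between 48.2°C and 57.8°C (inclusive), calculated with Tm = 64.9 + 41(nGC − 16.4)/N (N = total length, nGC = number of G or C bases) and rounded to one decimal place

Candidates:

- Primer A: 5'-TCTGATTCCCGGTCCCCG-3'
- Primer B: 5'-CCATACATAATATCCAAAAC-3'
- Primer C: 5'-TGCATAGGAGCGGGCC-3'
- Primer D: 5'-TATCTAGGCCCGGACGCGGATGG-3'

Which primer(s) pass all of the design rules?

Primer A (18 nt, A=1 T=5 G=4 C=8): longest run = 4 ✓; Tm = 64.9 + 41·(12 − 16.4)/18 = 54.9°C ✓ — passes.
Primer B (20 nt, A=10 T=4 G=0 C=6): longest run = 4 ✓; Tm = 64.9 + 41·(6 − 16.4)/20 = 43.6°C, outside 48.2–57.8°C ✗ — fails.
Primer C (16 nt, A=3 T=2 G=7 C=4): longest run = 3 ✓; Tm = 64.9 + 41·(11 − 16.4)/16 = 51.1°C ✓ — passes.
Primer D (23 nt, A=4 T=4 G=9 C=6): longest run = 3 ✓; Tm = 64.9 + 41·(15 − 16.4)/23 = 62.4°C, outside 48.2–57.8°C ✗ — fails.

Primer A and Primer C.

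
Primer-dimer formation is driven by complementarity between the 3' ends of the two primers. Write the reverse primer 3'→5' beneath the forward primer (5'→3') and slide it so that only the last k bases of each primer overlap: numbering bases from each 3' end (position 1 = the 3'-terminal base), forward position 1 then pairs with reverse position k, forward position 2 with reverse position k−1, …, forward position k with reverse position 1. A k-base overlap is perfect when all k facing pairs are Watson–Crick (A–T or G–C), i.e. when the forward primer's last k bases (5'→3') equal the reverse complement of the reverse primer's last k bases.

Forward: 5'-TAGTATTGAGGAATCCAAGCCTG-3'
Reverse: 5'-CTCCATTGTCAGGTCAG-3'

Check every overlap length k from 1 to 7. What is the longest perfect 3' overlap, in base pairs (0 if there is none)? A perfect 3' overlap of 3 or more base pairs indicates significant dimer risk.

Last 7 bases (5'→3') — forward …AAGCCTG, reverse …AGGTCAG.
Reverse complement of the reverse primer's last 7 bases: CTGACCT; its first k bases are the reverse complement of the reverse primer's last k bases, so a perfect k-base overlap needs the forward primer's last k bases to equal them.
Comparing (forward last k vs required): k=1: G vs C ✗; k=2: TG vs CT ✗; k=3: CTG vs CTG ✓; k=4: CCTG vs CTGA ✗; k=5: GCCTG vs CTGAC ✗; k=6: AGCCTG vs CTGACC ✗; k=7: AAGCCTG vs CTGACCT ✗.
Only k = 3 is perfect, so the longest perfect 3' overlap is 3.

Longest perfect overlap: 3 complementary base pairs; significant dimer risk (threshold 3).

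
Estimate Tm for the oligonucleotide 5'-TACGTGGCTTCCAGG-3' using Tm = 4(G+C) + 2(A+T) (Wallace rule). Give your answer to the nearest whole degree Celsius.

Base counts: A=2, T=4, G=5, C=4 (length 15).
Tm = 2·(2+4) + 4·(5+4) = 2·6 + 4·9 = 12 + 36 = 48°C.

48°C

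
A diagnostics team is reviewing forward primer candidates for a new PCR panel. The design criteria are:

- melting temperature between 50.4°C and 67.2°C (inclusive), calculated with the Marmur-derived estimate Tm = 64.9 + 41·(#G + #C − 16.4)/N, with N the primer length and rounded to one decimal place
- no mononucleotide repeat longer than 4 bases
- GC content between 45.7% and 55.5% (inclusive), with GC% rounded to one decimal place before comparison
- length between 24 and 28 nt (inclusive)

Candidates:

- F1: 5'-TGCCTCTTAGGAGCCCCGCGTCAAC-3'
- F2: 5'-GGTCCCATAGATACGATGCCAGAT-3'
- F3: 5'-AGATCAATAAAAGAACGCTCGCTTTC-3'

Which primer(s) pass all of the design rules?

F1 (25 nt, A=4 T=5 G=6 C=10): Tm = 64.9 + 41·(16 − 16.4)/25 = 64.2°C ✓; longest run = 4 ✓; GC 16/25 = 64.0%, outside 45.7–55.5% ✗; length 25 ✓ — fails.
F2 (24 nt, A=7 T=5 G=6 C=6): Tm = 64.9 + 41·(12 − 16.4)/24 = 57.4°C ✓; longest run = 3 ✓; GC 12/24 = 50.0% ✓; length 24 ✓ — passes.
F3 (26 nt, A=10 T=6 G=4 C=6): Tm = 64.9 + 41·(10 − 16.4)/26 = 54.8°C ✓; longest run = 4 ✓; GC 10/26 = 38.5%, outside 45.7–55.5% ✗; length 26 ✓ — fails.

F2 only.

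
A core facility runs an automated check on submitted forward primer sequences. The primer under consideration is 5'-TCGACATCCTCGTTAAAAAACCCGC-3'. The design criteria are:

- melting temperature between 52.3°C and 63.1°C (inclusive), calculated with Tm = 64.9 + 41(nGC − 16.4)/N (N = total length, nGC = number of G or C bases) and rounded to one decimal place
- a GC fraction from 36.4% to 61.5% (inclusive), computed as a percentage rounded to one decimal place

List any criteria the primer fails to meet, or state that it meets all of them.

Base counts: A=8, T=5, G=3, C=9 (length 25).
Tm: Tm = 64.9 + 41·(12 − 16.4)/25 = 57.7°C ✓
GC content: GC 12/25 = 48.0% ✓

Meets all criteria.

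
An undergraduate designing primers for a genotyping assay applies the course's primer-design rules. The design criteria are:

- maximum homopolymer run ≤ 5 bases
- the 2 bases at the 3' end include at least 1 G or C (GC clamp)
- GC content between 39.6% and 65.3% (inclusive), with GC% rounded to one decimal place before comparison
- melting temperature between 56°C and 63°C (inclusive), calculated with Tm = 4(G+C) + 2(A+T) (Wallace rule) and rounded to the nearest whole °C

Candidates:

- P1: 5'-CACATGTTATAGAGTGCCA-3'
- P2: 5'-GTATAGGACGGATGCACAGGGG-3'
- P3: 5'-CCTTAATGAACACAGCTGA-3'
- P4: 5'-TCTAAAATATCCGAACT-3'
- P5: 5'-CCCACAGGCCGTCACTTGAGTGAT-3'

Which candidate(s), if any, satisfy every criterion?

None of the candidates satisfy all criteria.

P1 (19 nt, A=6 T=5 G=4 C=4): longest run = 2 ✓; 3' end CA has 1 G/C ✓; GC 8/19 = 42.1% ✓; Tm = 2·11 + 4·8 = 54°C, outside 56–63°C ✗ — fails.
P2 (22 nt, A=6 T=3 G=10 C=3): longest run = 4 ✓; 3' end GG has 2 G/C ✓; GC 13/22 = 59.1% ✓; Tm = 2·9 + 4·13 = 70°C, outside 56–63°C ✗ — fails.
P3 (19 nt, A=7 T=4 G=3 C=5): longest run = 2 ✓; 3' end GA has 1 G/C ✓; GC 8/19 = 42.1% ✓; Tm = 2·11 + 4·8 = 54°C, outside 56–63°C ✗ — fails.
P4 (17 nt, A=7 T=5 G=1 C=4): longest run = 4 ✓; 3' end CT has 1 G/C ✓; GC 5/17 = 29.4%, outside 39.6–65.3% ✗; Tm = 2·12 + 4·5 = 44°C, outside 56–63°C ✗ — fails.
P5 (24 nt, A=5 T=5 G=6 C=8): longest run = 3 ✓; 3' end AT has 0 G/C, need ≥1 ✗; GC 14/24 = 58.3% ✓; Tm = 2·10 + 4·14 = 76°C, outside 56–63°C ✗ — fails.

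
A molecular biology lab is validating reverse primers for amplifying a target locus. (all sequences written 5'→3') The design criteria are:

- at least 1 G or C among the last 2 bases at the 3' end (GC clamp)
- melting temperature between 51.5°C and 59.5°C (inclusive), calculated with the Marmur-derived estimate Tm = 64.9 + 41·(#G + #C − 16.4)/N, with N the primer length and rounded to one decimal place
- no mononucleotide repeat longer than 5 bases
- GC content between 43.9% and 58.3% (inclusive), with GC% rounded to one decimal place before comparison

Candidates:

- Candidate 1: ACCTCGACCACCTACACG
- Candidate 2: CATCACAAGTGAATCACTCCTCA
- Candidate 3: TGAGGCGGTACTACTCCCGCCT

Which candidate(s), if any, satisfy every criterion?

Candidate 1 (18 nt, A=5 T=2 G=2 C=9): 3' end CG has 2 G/C ✓; Tm = 64.9 + 41·(11 − 16.4)/18 = 52.6°C ✓; longest run = 2 ✓; GC 11/18 = 61.1%, outside 43.9–58.3% ✗ — fails.
Candidate 2 (23 nt, A=8 T=5 G=2 C=8): 3' end CA has 1 G/C ✓; Tm = 64.9 + 41·(10 − 16.4)/23 = 53.5°C ✓; longest run = 2 ✓; GC 10/23 = 43.5%, outside 43.9–58.3% ✗ — fails.
Candidate 3 (22 nt, A=3 T=5 G=6 C=8): 3' end CT has 1 G/C ✓; Tm = 64.9 + 41·(14 − 16.4)/22 = 60.4°C, outside 51.5–59.5°C ✗; longest run = 3 ✓; GC 14/22 = 63.6%, outside 43.9–58.3% ✗ — fails.

None of the candidates satisfy all criteria.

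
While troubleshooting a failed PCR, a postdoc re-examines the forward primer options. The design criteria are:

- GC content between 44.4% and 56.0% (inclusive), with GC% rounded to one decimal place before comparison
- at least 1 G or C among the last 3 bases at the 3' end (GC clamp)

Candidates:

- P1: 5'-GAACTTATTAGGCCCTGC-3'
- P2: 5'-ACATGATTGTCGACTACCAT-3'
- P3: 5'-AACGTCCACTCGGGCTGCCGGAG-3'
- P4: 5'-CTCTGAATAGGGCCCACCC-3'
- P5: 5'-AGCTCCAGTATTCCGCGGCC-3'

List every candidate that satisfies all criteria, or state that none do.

P1 (18 nt, A=4 T=5 G=4 C=5): GC 9/18 = 50.0% ✓; 3' end TGC has 2 G/C ✓ — passes.
P2 (20 nt, A=6 T=6 G=3 C=5): GC 8/20 = 40.0%, outside 44.4–56.0% ✗; 3' end CAT has 1 G/C ✓ — fails.
P3 (23 nt, A=4 T=3 G=8 C=8): GC 16/23 = 69.6%, outside 44.4–56.0% ✗; 3' end GAG has 2 G/C ✓ — fails.
P4 (19 nt, A=4 T=3 G=4 C=8): GC 12/19 = 63.2%, outside 44.4–56.0% ✗; 3' end CCC has 3 G/C ✓ — fails.
P5 (20 nt, A=3 T=4 G=5 C=8): GC 13/20 = 65.0%, outside 44.4–56.0% ✗; 3' end GCC has 3 G/C ✓ — fails.

P1 only.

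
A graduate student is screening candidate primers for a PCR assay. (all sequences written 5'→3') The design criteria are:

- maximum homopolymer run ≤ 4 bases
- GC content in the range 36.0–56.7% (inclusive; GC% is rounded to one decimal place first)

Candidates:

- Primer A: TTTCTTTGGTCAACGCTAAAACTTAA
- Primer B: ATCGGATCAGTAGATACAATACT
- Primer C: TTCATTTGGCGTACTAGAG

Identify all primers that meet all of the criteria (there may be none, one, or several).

Primer A (26 nt, A=8 T=10 G=3 C=5): longest run = 4 ✓; GC 8/26 = 30.8%, outside 36.0–56.7% ✗ — fails.
Primer B (23 nt, A=9 T=6 G=4 C=4): longest run = 2 ✓; GC 8/23 = 34.8%, outside 36.0–56.7% ✗ — fails.
Primer C (19 nt, A=4 T=7 G=5 C=3): longest run = 3 ✓; GC 8/19 = 42.1% ✓ — passes.

Primer C only.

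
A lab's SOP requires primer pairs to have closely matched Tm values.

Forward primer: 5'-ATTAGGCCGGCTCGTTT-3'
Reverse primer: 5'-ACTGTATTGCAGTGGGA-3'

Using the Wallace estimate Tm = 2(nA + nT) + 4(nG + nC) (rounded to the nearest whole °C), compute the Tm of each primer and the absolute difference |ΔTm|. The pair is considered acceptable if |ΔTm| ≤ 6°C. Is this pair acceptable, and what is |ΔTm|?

Forward: A=2 T=6 G=5 C=4 → Tm = 2·8 + 4·9 = 52°C.
Reverse: A=4 T=5 G=6 C=2 → Tm = 2·9 + 4·8 = 50°C.
|ΔTm| = |52 − 50| = 2°C, ≤ 6°C.

|ΔTm| = 2°C; the pair is acceptable.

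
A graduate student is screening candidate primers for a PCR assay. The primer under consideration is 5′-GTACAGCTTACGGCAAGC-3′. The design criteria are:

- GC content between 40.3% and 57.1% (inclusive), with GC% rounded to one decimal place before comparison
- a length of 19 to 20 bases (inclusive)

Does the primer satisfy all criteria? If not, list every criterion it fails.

Base counts: A=5, T=3, G=5, C=5 (length 18).
GC content: GC 10/18 = 55.6% ✓
length: length 18, outside 19–20 ✗

Fails: length.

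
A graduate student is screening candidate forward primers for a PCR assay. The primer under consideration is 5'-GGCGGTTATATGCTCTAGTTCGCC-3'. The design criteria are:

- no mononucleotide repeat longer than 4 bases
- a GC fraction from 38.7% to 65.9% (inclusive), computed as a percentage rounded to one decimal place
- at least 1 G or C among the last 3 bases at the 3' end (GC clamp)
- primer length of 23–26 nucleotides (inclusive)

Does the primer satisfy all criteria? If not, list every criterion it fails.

Base counts: A=3, T=8, G=7, C=6 (length 24).
homopolymer run: longest run = 2 ✓
GC content: GC 13/24 = 54.2% ✓
GC clamp: 3' end GCC has 3 G/C ✓
length: length 24 ✓

Meets all criteria.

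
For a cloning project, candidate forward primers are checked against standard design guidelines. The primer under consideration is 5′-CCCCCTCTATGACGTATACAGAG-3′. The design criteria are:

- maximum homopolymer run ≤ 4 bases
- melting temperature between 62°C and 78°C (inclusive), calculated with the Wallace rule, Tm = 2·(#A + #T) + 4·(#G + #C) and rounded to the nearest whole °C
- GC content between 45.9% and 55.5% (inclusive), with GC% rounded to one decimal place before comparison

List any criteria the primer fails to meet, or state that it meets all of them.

Fails: homopolymer run.

Base counts: A=6, T=5, G=4, C=8 (length 23).
homopolymer run: longest run = 5, exceeds 4 ✗
Tm: Tm = 2·11 + 4·12 = 70°C ✓
GC content: GC 12/23 = 52.2% ✓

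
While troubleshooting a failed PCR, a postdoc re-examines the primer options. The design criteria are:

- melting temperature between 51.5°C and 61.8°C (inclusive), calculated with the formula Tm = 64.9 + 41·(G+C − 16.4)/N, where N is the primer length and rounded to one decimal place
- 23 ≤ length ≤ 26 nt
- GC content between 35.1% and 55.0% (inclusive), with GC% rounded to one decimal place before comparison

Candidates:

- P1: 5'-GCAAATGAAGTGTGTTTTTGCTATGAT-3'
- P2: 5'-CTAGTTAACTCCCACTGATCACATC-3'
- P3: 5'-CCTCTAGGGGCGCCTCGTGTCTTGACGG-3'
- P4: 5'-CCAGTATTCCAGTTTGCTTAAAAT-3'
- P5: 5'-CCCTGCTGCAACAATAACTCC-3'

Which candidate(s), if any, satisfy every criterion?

P1 (27 nt, A=7 T=11 G=7 C=2): Tm = 64.9 + 41·(9 − 16.4)/27 = 53.7°C ✓; length 27, outside 23–26 ✗; GC 9/27 = 33.3%, outside 35.1–55.0% ✗ — fails.
P2 (25 nt, A=7 T=7 G=2 C=9): Tm = 64.9 + 41·(11 − 16.4)/25 = 56.0°C ✓; length 25 ✓; GC 11/25 = 44.0% ✓ — passes.
P3 (28 nt, A=2 T=7 G=10 C=9): Tm = 64.9 + 41·(19 − 16.4)/28 = 68.7°C, outside 51.5–61.8°C ✗; length 28, outside 23–26 ✗; GC 19/28 = 67.9%, outside 35.1–55.0% ✗ — fails.
P4 (24 nt, A=7 T=9 G=3 C=5): Tm = 64.9 + 41·(8 − 16.4)/24 = 50.6°C, outside 51.5–61.8°C ✗; length 24 ✓; GC 8/24 = 33.3%, outside 35.1–55.0% ✗ — fails.
P5 (21 nt, A=6 T=4 G=2 C=9): Tm = 64.9 + 41·(11 − 16.4)/21 = 54.4°C ✓; length 21, outside 23–26 ✗; GC 11/21 = 52.4% ✓ — fails.

P2 only.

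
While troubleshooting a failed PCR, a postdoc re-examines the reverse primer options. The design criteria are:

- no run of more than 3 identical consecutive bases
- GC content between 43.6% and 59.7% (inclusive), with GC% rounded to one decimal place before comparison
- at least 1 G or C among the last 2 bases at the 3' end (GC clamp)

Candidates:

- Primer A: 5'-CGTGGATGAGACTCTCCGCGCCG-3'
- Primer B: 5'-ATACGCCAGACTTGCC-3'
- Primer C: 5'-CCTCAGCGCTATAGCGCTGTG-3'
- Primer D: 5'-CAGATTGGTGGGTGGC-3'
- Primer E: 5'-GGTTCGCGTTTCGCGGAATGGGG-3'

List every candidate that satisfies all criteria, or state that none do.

Primer B only.

Primer A (23 nt, A=3 T=4 G=8 C=8): longest run = 2 ✓; GC 16/23 = 69.6%, outside 43.6–59.7% ✗; 3' end CG has 2 G/C ✓ — fails.
Primer B (16 nt, A=4 T=3 G=3 C=6): longest run = 2 ✓; GC 9/16 = 56.3% ✓; 3' end CC has 2 G/C ✓ — passes.
Primer C (21 nt, A=3 T=5 G=6 C=7): longest run = 2 ✓; GC 13/21 = 61.9%, outside 43.6–59.7% ✗; 3' end TG has 1 G/C ✓ — fails.
Primer D (16 nt, A=2 T=4 G=8 C=2): longest run = 3 ✓; GC 10/16 = 62.5%, outside 43.6–59.7% ✗; 3' end GC has 2 G/C ✓ — fails.
Primer E (23 nt, A=2 T=6 G=11 C=4): longest run = 4, exceeds 3 ✗; GC 15/23 = 65.2%, outside 43.6–59.7% ✗; 3' end GG has 2 G/C ✓ — fails.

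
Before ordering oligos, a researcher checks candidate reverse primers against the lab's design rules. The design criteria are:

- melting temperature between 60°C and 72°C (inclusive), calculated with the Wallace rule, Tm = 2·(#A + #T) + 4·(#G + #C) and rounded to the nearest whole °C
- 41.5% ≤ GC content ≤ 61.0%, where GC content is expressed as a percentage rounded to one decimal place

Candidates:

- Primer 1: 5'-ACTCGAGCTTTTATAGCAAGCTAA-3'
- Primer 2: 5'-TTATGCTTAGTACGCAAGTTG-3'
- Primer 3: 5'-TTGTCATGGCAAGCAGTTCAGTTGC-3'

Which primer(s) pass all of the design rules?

Primer 1 (24 nt, A=8 T=7 G=4 C=5): Tm = 2·15 + 4·9 = 66°C ✓; GC 9/24 = 37.5%, outside 41.5–61.0% ✗ — fails.
Primer 2 (21 nt, A=5 T=8 G=5 C=3): Tm = 2·13 + 4·8 = 58°C, outside 60–72°C ✗; GC 8/21 = 38.1%, outside 41.5–61.0% ✗ — fails.
Primer 3 (25 nt, A=5 T=8 G=7 C=5): Tm = 2·13 + 4·12 = 74°C, outside 60–72°C ✗; GC 12/25 = 48.0% ✓ — fails.

None of the candidates satisfy all criteria.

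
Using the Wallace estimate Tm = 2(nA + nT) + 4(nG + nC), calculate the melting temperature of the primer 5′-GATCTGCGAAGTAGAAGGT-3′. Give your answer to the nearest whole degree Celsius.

Base counts: A=6, T=4, G=7, C=2 (length 19).
Tm = 2·(6+4) + 4·(7+2) = 2·10 + 4·9 = 20 + 36 = 56°C.

56°C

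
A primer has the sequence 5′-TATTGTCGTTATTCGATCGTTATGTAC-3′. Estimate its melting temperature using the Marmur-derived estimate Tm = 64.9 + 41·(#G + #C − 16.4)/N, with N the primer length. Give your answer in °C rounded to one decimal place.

Base counts: A=5, T=13, G=5, C=4; G+C = 9, N = 27.
Tm = 64.9 + 41·(9 − 16.4)/27 = 64.9 + -303.40/27 = 53.7°C.

53.7°C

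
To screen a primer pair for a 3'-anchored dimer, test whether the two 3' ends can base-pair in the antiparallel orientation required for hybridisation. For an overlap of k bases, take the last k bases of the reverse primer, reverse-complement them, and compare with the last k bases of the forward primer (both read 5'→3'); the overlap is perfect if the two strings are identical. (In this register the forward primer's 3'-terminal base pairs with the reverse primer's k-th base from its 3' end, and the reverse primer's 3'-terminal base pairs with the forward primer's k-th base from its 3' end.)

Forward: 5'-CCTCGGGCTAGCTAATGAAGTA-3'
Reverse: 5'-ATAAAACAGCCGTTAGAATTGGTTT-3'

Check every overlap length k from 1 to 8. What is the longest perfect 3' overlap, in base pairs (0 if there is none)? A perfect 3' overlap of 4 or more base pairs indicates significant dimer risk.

Last 8 bases (5'→3') — forward …ATGAAGTA, reverse …ATTGGTTT.
Reverse complement of the reverse primer's last 8 bases: AAACCAAT; its first k bases are the reverse complement of the reverse primer's last k bases, so a perfect k-base overlap needs the forward primer's last k bases to equal them.
Comparing (forward last k vs required): k=1: A vs A ✓; k=2: TA vs AA ✗; k=3: GTA vs AAA ✗; k=4: AGTA vs AAAC ✗; k=5: AAGTA vs AAACC ✗; k=6: GAAGTA vs AAACCA ✗; k=7: TGAAGTA vs AAACCAA ✗; k=8: ATGAAGTA vs AAACCAAT ✗.
Only k = 1 is perfect, so the longest perfect 3' overlap is 1.

Longest perfect overlap: 1 complementary base pair; below the dimer-risk threshold (threshold 4).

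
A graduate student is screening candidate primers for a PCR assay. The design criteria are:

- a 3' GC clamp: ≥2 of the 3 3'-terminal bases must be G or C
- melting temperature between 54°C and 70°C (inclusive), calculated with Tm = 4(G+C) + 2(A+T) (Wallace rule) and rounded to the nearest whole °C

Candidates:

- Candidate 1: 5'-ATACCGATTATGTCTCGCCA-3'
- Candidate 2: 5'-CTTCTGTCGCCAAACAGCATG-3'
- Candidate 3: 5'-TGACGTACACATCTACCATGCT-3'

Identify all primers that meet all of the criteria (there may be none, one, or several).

Candidate 1 and Candidate 3.

Candidate 1 (20 nt, A=5 T=6 G=3 C=6): 3' end CCA has 2 G/C ✓; Tm = 2·11 + 4·9 = 58°C ✓ — passes.
Candidate 2 (21 nt, A=5 T=5 G=4 C=7): 3' end ATG has 1 G/C, need ≥2 ✗; Tm = 2·10 + 4·11 = 64°C ✓ — fails.
Candidate 3 (22 nt, A=6 T=6 G=3 C=7): 3' end GCT has 2 G/C ✓; Tm = 2·12 + 4·10 = 64°C ✓ — passes.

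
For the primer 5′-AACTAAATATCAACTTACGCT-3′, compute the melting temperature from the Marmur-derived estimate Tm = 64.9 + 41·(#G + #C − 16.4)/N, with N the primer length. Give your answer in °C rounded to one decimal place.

Base counts: A=9, T=6, G=1, C=5; G+C = 6, N = 21.
Tm = 64.9 + 41·(6 − 16.4)/21 = 64.9 + -426.40/21 = 44.6°C.

44.6°C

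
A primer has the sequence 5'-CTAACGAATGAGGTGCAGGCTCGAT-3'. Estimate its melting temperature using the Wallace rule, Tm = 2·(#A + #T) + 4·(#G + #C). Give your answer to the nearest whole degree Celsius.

76°C

Base counts: A=7, T=5, G=8, C=5 (length 25).
Tm = 2·(7+5) + 4·(8+5) = 2·12 + 4·13 = 24 + 52 = 76°C.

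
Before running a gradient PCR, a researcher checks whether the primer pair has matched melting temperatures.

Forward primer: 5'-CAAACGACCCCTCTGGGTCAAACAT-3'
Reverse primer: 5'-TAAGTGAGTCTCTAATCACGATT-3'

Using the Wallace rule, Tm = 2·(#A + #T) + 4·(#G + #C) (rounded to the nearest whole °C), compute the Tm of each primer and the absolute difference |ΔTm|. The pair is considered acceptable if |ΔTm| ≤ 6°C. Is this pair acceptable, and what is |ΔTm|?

Forward: A=8 T=4 G=4 C=9 → Tm = 2·12 + 4·13 = 76°C.
Reverse: A=7 T=8 G=4 C=4 → Tm = 2·15 + 4·8 = 62°C.
|ΔTm| = |76 − 62| = 14°C, > 6°C.

|ΔTm| = 14°C; the pair is not acceptable.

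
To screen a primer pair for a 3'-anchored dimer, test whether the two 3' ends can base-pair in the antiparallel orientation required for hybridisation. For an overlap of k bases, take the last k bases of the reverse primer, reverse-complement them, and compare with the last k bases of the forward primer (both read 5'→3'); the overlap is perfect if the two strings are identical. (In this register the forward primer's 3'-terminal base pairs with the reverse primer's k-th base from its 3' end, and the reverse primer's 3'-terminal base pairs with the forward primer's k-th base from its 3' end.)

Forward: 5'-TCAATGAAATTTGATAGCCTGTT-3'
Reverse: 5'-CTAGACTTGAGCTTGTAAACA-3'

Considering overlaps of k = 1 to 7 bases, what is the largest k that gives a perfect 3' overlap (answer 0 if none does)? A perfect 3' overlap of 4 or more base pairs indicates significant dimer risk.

Last 7 bases (5'→3') — forward …GCCTGTT, reverse …GTAAACA.
Reverse complement of the reverse primer's last 7 bases: TGTTTAC; its first k bases are the reverse complement of the reverse primer's last k bases, so a perfect k-base overlap needs the forward primer's last k bases to equal them.
Comparing (forward last k vs required): k=1: T vs T ✓; k=2: TT vs TG ✗; k=3: GTT vs TGT ✗; k=4: TGTT vs TGTT ✓; k=5: CTGTT vs TGTTT ✗; k=6: CCTGTT vs TGTTTA ✗; k=7: GCCTGTT vs TGTTTAC ✗.
Perfect overlaps at k = 1, 4; the largest is 4.

Longest perfect overlap: 4 complementary base pairs; significant dimer risk (threshold 4).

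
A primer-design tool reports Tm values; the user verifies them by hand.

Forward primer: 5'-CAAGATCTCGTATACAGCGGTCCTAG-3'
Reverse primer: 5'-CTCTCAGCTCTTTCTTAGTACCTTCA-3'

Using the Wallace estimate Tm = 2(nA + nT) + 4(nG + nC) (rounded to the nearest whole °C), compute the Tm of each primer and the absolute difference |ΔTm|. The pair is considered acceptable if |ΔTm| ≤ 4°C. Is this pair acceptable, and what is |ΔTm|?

Forward: A=7 T=6 G=6 C=7 → Tm = 2·13 + 4·13 = 78°C.
Reverse: A=4 T=11 G=2 C=9 → Tm = 2·15 + 4·11 = 74°C.
|ΔTm| = |78 − 74| = 4°C, ≤ 4°C.

|ΔTm| = 4°C; the pair is acceptable.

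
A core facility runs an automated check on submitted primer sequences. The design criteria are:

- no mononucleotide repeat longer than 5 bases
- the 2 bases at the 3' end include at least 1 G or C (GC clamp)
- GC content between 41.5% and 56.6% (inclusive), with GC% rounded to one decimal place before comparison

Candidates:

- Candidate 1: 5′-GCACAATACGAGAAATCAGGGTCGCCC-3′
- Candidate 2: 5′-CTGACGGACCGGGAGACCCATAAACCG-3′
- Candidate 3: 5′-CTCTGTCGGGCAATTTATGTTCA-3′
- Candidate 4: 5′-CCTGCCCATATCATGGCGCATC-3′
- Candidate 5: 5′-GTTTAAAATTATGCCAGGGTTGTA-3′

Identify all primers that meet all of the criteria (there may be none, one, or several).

Candidate 1 (27 nt, A=9 T=3 G=7 C=8): longest run = 3 ✓; 3' end CC has 2 G/C ✓; GC 15/27 = 55.6% ✓ — passes.
Candidate 2 (27 nt, A=8 T=2 G=8 C=9): longest run = 3 ✓; 3' end CG has 2 G/C ✓; GC 17/27 = 63.0%, outside 41.5–56.6% ✗ — fails.
Candidate 3 (23 nt, A=4 T=9 G=5 C=5): longest run = 3 ✓; 3' end CA has 1 G/C ✓; GC 10/23 = 43.5% ✓ — passes.
Candidate 4 (22 nt, A=4 T=5 G=4 C=9): longest run = 3 ✓; 3' end TC has 1 G/C ✓; GC 13/22 = 59.1%, outside 41.5–56.6% ✗ — fails.
Candidate 5 (24 nt, A=7 T=9 G=6 C=2): longest run = 4 ✓; 3' end TA has 0 G/C, need ≥1 ✗; GC 8/24 = 33.3%, outside 41.5–56.6% ✗ — fails.

Candidate 1 and Candidate 3.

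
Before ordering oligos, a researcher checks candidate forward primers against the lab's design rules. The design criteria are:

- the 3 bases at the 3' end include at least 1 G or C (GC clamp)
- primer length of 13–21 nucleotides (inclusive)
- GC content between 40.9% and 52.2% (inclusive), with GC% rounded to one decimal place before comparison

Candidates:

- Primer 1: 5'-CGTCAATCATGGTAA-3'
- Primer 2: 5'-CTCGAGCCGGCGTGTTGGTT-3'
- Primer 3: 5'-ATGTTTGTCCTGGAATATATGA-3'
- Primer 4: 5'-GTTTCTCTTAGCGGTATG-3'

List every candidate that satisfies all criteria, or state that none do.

Primer 4 only.

Primer 1 (15 nt, A=5 T=4 G=3 C=3): 3' end TAA has 0 G/C, need ≥1 ✗; length 15 ✓; GC 6/15 = 40.0%, outside 40.9–52.2% ✗ — fails.
Primer 2 (20 nt, A=1 T=6 G=8 C=5): 3' end GTT has 1 G/C ✓; length 20 ✓; GC 13/20 = 65.0%, outside 40.9–52.2% ✗ — fails.
Primer 3 (22 nt, A=6 T=9 G=5 C=2): 3' end TGA has 1 G/C ✓; length 22, outside 13–21 ✗; GC 7/22 = 31.8%, outside 40.9–52.2% ✗ — fails.
Primer 4 (18 nt, A=2 T=8 G=5 C=3): 3' end ATG has 1 G/C ✓; length 18 ✓; GC 8/18 = 44.4% ✓ — passes.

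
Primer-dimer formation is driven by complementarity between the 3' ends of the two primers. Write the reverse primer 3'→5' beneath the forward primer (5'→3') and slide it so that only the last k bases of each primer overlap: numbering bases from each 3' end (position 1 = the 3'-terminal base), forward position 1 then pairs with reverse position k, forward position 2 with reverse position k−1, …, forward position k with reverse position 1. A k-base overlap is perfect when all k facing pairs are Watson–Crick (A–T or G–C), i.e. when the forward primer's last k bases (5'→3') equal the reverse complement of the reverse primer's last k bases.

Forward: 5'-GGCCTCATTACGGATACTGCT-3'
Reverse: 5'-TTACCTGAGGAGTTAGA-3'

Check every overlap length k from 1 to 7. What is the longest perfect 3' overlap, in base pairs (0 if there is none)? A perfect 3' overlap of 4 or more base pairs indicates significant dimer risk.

Longest perfect overlap: 1 complementary base pair; below the dimer-risk threshold (threshold 4).

Last 7 bases (5'→3') — forward …TACTGCT, reverse …AGTTAGA.
Reverse complement of the reverse primer's last 7 bases: TCTAACT; its first k bases are the reverse complement of the reverse primer's last k bases, so a perfect k-base overlap needs the forward primer's last k bases to equal them.
Comparing (forward last k vs required): k=1: T vs T ✓; k=2: CT vs TC ✗; k=3: GCT vs TCT ✗; k=4: TGCT vs TCTA ✗; k=5: CTGCT vs TCTAA ✗; k=6: ACTGCT vs TCTAAC ✗; k=7: TACTGCT vs TCTAACT ✗.
Only k = 1 is perfect, so the longest perfect 3' overlap is 1.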